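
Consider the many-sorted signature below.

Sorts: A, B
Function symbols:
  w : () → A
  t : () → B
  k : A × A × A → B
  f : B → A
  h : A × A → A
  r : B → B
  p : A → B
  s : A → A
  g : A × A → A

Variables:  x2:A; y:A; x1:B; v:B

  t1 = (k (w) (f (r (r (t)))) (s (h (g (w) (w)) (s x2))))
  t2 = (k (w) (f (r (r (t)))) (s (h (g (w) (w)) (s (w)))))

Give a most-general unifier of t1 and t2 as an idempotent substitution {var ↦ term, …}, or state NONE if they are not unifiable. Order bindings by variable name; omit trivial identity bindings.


{x2 ↦ (w)}


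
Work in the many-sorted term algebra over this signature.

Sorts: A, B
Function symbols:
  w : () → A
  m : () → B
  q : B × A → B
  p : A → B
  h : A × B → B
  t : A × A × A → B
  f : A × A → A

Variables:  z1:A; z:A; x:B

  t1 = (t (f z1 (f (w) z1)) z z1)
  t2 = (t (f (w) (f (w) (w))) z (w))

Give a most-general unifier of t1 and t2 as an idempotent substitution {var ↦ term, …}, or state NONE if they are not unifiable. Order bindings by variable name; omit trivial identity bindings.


{z1 ↦ (w)}


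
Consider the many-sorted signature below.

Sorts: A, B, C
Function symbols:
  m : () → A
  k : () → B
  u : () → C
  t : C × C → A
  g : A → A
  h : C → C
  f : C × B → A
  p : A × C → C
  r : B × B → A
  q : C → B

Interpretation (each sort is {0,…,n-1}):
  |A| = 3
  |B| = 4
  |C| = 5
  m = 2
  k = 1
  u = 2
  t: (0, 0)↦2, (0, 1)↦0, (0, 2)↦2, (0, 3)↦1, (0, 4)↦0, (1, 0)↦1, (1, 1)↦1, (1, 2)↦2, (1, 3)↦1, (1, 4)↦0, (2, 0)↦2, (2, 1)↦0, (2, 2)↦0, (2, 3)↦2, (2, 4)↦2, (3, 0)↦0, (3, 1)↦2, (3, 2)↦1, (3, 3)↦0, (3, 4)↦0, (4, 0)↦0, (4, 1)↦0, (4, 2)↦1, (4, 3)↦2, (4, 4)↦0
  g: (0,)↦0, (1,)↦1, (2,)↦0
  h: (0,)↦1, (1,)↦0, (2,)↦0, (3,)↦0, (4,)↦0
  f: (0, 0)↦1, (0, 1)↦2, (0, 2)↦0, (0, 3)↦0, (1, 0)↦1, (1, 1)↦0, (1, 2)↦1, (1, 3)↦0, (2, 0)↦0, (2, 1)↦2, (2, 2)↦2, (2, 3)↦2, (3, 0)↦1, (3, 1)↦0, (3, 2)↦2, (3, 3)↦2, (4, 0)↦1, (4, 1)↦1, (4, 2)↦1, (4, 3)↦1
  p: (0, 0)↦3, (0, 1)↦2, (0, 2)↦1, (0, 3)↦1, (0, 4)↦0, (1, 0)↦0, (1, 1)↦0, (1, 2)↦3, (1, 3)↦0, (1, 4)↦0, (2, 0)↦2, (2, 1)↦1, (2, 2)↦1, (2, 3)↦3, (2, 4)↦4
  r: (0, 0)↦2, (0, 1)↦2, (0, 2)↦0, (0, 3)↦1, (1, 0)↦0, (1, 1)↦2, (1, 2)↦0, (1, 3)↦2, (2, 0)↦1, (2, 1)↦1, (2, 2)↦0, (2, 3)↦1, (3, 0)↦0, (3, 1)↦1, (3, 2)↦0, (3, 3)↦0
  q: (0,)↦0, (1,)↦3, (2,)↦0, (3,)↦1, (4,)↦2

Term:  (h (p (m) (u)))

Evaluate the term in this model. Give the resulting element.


  m = 2
  u = 2
  (p (m) (u)) = p(2, 2) = 1
  (h (p (m) (u))) = h(1,) = 0

value = 0


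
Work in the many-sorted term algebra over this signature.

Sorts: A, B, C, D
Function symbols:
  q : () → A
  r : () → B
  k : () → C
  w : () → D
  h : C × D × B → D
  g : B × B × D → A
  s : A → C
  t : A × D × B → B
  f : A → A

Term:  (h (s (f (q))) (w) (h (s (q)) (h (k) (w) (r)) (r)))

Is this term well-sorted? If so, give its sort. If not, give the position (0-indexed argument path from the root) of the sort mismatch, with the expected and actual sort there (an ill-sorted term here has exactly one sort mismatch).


ill-sorted at position [2]: expected B, got D

      (q) : A
    (f (q)) : A
  (s (f (q))) : C
  (w) : D
      (q) : A
    (s (q)) : C
      (k) : C
      (w) : D
      (r) : B
    (h (k) (w) (r)) : D
    (r) : B
  (h (s (q)) (h (k) (w) (r)) (r)) : D
(h (s (f (q))) (w) (h (s (q)) (h (k) (w) (r)) (r))) : ✗ arg 2 at [2] has sort D, expected B


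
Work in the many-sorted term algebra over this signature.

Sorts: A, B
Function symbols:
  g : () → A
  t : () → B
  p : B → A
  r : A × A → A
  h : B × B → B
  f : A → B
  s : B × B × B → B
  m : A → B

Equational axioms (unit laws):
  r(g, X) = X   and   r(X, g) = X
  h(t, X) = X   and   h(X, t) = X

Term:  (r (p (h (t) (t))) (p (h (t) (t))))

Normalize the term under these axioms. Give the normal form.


normal form = (r (p (t)) (p (t)))

1. (r (p (h (t) (t))) (p (h (t) (t))))  →  (r (p (t)) (p (h (t) (t))))
2. (r (p (t)) (p (h (t) (t))))  →  (r (p (t)) (p (t)))


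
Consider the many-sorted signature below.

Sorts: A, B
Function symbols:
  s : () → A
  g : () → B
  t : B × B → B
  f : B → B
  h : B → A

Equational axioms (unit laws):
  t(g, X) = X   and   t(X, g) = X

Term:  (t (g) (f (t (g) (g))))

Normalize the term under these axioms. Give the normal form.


1. (t (g) (f (t (g) (g))))  →  (f (t (g) (g)))
2. (f (t (g) (g)))  →  (f (g))

normal form = (f (g))


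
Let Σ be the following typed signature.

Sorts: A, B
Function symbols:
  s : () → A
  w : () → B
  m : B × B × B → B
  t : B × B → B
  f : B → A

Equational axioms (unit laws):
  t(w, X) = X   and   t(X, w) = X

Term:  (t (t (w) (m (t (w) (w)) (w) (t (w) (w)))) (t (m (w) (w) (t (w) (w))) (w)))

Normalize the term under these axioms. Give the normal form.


normal form = (t (m (w) (w) (w)) (m (w) (w) (w)))

1. (t (t (w) (m (t (w) (w)) (w) (t (w) (w)))) (t (m (w) (w) (t (w) (w))) (w)))  →  (t (m (t (w) (w)) (w) (t (w) (w))) (t (m (w) (w) (t (w) (w))) (w)))
2. (t (m (t (w) (w)) (w) (t (w) (w))) (t (m (w) (w) (t (w) (w))) (w)))  →  (t (m (w) (w) (t (w) (w))) (t (m (w) (w) (t (w) (w))) (w)))
3. (t (m (w) (w) (t (w) (w))) (t (m (w) (w) (t (w) (w))) (w)))  →  (t (m (w) (w) (w)) (t (m (w) (w) (t (w) (w))) (w)))
4. (t (m (w) (w) (w)) (t (m (w) (w) (t (w) (w))) (w)))  →  (t (m (w) (w) (w)) (m (w) (w) (t (w) (w))))
5. (t (m (w) (w) (w)) (m (w) (w) (t (w) (w))))  →  (t (m (w) (w) (w)) (m (w) (w) (w)))


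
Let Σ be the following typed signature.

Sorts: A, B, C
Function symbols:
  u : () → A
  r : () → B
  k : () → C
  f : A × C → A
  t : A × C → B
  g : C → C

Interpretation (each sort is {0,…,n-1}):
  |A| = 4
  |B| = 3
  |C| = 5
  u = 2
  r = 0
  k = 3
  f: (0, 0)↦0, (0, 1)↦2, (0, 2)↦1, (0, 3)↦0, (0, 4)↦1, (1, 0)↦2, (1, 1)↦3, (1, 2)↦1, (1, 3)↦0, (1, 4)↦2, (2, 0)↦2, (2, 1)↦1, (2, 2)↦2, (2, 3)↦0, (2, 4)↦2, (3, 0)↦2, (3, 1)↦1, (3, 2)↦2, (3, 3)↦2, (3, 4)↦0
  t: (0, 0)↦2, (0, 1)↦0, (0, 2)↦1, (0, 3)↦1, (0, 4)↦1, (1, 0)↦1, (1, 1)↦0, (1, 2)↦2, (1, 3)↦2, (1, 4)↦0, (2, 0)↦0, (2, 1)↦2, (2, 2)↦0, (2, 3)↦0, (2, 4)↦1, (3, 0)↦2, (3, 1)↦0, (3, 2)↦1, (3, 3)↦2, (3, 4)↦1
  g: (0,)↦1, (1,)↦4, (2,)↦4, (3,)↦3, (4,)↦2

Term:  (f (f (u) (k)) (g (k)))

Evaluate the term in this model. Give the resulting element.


  u = 2
  k = 3
  (f (u) (k)) = f(2, 3) = 0
  k = 3
  (g (k)) = g(3,) = 3
  (f (f (u) (k)) (g (k))) = f(0, 3) = 0

value = 0


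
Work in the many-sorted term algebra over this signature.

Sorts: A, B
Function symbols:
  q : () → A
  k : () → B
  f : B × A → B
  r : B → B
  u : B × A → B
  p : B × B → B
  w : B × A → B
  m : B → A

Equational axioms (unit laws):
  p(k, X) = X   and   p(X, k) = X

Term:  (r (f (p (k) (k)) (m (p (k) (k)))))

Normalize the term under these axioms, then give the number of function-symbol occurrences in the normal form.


1. (r (f (p (k) (k)) (m (p (k) (k)))))  →  (r (f (k) (m (p (k) (k)))))
2. (r (f (k) (m (p (k) (k)))))  →  (r (f (k) (m (k))))
normal form: (r (f (k) (m (k))))

size = 5


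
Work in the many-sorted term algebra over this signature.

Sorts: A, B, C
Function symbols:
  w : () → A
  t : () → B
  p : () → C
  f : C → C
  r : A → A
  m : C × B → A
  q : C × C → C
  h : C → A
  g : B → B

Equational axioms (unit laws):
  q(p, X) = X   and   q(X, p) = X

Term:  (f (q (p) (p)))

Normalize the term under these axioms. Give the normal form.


1. (f (q (p) (p)))  →  (f (p))

normal form = (f (p))


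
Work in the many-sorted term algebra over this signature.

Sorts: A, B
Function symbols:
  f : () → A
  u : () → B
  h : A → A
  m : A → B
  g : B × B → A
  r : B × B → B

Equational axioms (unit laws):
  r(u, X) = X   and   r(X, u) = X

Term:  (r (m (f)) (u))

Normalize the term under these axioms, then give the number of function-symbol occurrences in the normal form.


1. (r (m (f)) (u))  →  (m (f))
normal form: (m (f))

size = 2


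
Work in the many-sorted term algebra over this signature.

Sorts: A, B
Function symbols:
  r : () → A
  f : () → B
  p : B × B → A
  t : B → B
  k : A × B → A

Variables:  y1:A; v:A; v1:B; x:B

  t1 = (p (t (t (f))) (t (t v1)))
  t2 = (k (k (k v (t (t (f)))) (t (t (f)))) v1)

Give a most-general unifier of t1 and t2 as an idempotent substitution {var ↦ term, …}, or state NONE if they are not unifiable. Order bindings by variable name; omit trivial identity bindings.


NONE (not unifiable)

head clash or occurs-check failure — not unifiable


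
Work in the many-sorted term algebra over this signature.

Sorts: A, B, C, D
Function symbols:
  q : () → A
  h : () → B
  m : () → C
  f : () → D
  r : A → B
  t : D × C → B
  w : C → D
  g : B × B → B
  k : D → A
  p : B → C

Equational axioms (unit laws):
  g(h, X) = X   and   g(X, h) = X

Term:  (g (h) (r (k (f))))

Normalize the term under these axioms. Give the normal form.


1. (g (h) (r (k (f))))  →  (r (k (f)))

normal form = (r (k (f)))


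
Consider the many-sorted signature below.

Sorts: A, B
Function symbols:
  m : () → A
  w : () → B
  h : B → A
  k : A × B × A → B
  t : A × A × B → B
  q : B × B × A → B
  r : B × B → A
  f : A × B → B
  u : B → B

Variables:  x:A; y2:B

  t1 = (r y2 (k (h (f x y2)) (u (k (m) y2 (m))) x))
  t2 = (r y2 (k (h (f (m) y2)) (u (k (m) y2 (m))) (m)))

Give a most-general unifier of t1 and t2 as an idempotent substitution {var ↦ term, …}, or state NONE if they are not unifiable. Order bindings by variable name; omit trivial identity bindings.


{x ↦ (m)}


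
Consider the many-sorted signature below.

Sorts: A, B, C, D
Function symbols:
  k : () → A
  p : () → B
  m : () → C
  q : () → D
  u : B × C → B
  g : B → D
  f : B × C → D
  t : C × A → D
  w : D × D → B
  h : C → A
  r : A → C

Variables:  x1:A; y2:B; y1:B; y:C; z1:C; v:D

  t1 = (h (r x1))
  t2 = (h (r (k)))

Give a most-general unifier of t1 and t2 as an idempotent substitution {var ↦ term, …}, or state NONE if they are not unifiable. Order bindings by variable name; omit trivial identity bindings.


{x1 ↦ (k)}


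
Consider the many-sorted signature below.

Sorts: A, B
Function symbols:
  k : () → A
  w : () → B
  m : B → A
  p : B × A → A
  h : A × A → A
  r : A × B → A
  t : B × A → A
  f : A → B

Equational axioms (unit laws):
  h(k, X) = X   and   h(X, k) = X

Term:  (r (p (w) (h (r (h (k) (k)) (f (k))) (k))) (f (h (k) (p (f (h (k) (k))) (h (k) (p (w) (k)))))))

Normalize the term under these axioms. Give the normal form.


1. (r (p (w) (h (r (h (k) (k)) (f (k))) (k))) (f (h (k) (p (f (h (k) (k))) (h (k) (p (w) (k)))))))  →  (r (p (w) (r (h (k) (k)) (f (k)))) (f (h (k) (p (f (h (k) (k))) (h (k) (p (w) (k)))))))
2. (r (p (w) (r (h (k) (k)) (f (k)))) (f (h (k) (p (f (h (k) (k))) (h (k) (p (w) (k)))))))  →  (r (p (w) (r (k) (f (k)))) (f (h (k) (p (f (h (k) (k))) (h (k) (p (w) (k)))))))
3. (r (p (w) (r (k) (f (k)))) (f (h (k) (p (f (h (k) (k))) (h (k) (p (w) (k)))))))  →  (r (p (w) (r (k) (f (k)))) (f (p (f (h (k) (k))) (h (k) (p (w) (k))))))
4. (r (p (w) (r (k) (f (k)))) (f (p (f (h (k) (k))) (h (k) (p (w) (k))))))  →  (r (p (w) (r (k) (f (k)))) (f (p (f (k)) (h (k) (p (w) (k))))))
5. (r (p (w) (r (k) (f (k)))) (f (p (f (k)) (h (k) (p (w) (k))))))  →  (r (p (w) (r (k) (f (k)))) (f (p (f (k)) (p (w) (k)))))

normal form = (r (p (w) (r (k) (f (k)))) (f (p (f (k)) (p (w) (k)))))


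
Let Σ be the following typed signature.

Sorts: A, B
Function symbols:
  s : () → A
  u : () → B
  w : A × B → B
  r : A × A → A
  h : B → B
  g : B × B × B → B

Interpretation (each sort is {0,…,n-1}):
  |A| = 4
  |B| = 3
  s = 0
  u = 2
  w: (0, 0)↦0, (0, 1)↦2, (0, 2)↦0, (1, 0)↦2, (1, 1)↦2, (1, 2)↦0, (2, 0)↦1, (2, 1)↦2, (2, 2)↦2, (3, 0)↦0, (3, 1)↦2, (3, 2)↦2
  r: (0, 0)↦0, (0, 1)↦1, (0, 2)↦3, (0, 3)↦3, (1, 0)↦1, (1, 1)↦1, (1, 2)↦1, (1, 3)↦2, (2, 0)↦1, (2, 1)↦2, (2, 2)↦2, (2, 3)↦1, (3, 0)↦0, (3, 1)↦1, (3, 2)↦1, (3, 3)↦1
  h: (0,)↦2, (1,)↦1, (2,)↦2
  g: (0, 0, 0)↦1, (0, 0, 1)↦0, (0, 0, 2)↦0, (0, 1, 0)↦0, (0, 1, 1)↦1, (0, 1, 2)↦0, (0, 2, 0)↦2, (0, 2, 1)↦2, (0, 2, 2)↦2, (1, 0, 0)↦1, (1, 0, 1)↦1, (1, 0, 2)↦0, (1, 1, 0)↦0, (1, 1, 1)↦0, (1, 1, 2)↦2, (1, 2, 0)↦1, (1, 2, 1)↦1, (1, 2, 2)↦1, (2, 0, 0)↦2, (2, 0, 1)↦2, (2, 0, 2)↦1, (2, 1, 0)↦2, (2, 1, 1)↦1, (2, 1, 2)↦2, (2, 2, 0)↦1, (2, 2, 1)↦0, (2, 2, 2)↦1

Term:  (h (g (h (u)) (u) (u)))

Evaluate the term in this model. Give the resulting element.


value = 1

  u = 2
  (h (u)) = h(2,) = 2
  u = 2
  u = 2
  (g (h (u)) (u) (u)) = g(2, 2, 2) = 1
  (h (g (h (u)) (u) (u))) = h(1,) = 1


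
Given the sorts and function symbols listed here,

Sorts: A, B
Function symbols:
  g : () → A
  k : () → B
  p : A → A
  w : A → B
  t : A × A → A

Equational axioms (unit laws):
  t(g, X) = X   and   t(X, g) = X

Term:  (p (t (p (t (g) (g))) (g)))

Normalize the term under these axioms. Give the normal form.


normal form = (p (p (g)))

1. (p (t (p (t (g) (g))) (g)))  →  (p (p (t (g) (g))))
2. (p (p (t (g) (g))))  →  (p (p (g)))


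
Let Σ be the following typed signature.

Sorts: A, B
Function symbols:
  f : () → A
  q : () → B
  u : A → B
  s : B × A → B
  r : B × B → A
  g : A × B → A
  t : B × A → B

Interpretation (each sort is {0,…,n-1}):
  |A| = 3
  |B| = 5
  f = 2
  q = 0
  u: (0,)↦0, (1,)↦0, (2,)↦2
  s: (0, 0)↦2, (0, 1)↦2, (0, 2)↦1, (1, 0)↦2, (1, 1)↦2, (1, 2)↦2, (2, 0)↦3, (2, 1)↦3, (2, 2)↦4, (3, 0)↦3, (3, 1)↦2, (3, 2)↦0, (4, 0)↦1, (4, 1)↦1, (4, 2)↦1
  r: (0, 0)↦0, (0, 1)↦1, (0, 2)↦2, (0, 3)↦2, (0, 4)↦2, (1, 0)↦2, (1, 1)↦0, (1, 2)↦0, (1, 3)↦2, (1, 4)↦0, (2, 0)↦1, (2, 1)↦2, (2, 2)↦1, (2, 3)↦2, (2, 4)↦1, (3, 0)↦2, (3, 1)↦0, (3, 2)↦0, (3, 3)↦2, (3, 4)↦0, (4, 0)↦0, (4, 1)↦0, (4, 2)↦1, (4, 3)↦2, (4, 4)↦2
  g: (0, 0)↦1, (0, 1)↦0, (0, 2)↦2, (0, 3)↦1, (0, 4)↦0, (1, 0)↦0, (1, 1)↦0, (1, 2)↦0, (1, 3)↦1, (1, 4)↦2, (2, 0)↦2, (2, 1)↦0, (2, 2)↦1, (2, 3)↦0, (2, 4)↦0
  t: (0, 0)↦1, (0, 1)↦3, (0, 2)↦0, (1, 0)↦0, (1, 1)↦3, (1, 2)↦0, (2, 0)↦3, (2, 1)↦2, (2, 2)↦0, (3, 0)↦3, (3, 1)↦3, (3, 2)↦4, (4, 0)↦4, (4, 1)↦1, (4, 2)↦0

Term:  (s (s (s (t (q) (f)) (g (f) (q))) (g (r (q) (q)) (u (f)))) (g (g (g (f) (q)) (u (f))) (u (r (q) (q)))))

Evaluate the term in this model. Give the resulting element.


  q = 0
  f = 2
  (t (q) (f)) = t(0, 2) = 0
  f = 2
  q = 0
  (g (f) (q)) = g(2, 0) = 2
  (s (t (q) (f)) (g (f) (q))) = s(0, 2) = 1
  q = 0
  q = 0
  (r (q) (q)) = r(0, 0) = 0
  f = 2
  (u (f)) = u(2,) = 2
  (g (r (q) (q)) (u (f))) = g(0, 2) = 2
  (s (s (t (q) (f)) (g (f) (q))) (g (r (q) (q)) (u (f)))) = s(1, 2) = 2
  f = 2
  q = 0
  (g (f) (q)) = g(2, 0) = 2
  f = 2
  (u (f)) = u(2,) = 2
  (g (g (f) (q)) (u (f))) = g(2, 2) = 1
  q = 0
  q = 0
  (r (q) (q)) = r(0, 0) = 0
  (u (r (q) (q))) = u(0,) = 0
  (g (g (g (f) (q)) (u (f))) (u (r (q) (q)))) = g(1, 0) = 0
  (s (s (s (t (q) (f)) (g (f) (q))) (g (r (q) (q)) (u (f)))) (g (g (g (f) (q)) (u (f))) (u (r (q) (q))))) = s(2, 0) = 3

value = 3


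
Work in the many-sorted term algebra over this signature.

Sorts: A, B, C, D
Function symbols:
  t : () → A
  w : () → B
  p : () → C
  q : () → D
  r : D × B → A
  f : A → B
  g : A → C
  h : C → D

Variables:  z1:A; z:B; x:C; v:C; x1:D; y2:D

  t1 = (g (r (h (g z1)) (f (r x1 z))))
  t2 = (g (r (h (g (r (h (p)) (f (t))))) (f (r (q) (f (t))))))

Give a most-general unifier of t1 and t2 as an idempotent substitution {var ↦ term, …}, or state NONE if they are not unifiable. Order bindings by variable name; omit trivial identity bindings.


{x1 ↦ (q), z ↦ (f (t)), z1 ↦ (r (h (p)) (f (t)))}


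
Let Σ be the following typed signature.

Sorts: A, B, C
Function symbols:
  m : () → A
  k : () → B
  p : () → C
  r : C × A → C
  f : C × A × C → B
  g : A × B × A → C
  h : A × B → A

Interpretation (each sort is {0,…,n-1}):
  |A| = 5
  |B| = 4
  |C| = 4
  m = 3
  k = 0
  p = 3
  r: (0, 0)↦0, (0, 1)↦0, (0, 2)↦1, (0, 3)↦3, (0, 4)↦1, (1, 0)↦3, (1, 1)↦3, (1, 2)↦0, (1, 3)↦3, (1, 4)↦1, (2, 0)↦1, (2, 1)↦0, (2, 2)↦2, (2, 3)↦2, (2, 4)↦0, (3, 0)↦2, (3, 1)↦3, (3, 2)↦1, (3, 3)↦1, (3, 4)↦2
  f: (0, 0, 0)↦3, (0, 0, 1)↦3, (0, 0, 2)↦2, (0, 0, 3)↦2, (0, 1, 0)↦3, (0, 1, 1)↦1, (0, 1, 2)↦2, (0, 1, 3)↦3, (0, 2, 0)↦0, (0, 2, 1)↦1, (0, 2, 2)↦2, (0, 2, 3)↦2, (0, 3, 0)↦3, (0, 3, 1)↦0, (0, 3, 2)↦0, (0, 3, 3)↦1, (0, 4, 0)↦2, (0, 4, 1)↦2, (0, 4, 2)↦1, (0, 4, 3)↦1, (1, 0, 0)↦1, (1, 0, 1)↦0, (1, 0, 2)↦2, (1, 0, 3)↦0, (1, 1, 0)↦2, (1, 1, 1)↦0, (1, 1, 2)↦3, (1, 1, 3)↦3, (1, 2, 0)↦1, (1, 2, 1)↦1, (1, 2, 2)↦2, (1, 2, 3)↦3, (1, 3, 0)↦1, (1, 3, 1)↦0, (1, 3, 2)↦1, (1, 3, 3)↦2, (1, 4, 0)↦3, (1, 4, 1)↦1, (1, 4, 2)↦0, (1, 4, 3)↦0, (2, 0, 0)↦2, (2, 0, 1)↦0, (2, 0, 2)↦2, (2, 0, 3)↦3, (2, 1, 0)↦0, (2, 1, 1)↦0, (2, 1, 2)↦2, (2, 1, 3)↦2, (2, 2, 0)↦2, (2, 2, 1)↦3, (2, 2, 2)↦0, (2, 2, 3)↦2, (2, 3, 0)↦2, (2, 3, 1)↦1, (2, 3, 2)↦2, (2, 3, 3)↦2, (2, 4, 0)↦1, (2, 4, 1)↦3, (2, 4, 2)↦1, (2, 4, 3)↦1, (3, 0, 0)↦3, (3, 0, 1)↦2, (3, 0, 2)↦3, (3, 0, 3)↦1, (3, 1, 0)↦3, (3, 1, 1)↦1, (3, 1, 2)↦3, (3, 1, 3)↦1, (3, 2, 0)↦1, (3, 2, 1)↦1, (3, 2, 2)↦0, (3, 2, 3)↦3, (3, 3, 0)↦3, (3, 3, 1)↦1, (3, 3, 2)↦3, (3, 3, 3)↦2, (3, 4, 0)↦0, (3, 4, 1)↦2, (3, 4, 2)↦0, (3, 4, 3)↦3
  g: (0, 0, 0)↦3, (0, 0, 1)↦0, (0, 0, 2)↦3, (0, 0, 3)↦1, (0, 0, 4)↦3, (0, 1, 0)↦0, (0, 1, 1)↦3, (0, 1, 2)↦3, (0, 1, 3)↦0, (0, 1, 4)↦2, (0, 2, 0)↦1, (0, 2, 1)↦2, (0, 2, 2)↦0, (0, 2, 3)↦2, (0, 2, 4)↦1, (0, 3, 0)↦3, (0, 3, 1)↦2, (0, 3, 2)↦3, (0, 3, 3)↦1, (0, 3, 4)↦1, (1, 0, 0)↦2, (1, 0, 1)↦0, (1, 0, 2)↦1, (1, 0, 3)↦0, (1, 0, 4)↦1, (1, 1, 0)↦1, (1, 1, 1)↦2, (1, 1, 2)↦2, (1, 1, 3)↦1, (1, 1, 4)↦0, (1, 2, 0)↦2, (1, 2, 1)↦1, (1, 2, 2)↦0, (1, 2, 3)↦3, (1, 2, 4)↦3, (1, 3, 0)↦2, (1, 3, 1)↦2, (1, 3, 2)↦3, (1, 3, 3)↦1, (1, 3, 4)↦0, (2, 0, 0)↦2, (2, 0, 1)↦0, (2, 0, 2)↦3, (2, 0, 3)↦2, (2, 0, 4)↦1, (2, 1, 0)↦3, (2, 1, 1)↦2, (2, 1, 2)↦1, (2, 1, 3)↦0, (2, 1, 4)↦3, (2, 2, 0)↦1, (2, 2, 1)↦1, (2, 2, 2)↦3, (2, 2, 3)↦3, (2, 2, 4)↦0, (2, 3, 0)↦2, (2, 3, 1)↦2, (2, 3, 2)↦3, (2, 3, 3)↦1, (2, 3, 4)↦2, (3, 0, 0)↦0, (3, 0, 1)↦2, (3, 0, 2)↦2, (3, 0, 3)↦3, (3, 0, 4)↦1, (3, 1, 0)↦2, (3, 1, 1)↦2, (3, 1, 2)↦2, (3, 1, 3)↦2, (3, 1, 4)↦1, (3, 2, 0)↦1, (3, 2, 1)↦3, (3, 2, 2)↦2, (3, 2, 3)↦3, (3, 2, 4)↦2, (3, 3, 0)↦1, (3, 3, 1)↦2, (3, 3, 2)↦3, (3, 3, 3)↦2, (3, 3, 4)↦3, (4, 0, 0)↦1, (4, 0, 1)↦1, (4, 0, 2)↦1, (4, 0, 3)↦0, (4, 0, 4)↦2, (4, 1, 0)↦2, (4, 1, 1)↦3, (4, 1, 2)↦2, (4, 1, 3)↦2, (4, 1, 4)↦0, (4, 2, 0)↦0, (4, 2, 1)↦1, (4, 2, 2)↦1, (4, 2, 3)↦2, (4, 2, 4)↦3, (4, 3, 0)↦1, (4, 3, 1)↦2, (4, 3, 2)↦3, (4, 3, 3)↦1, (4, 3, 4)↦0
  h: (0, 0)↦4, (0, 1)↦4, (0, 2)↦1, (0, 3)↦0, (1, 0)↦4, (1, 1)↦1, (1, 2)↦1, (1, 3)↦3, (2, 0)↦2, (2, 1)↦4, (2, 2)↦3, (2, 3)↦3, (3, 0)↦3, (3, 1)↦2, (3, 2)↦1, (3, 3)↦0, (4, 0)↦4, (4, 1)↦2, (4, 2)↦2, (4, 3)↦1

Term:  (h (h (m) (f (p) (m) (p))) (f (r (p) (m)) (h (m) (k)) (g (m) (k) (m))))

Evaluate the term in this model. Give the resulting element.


  m = 3
  p = 3
  m = 3
  p = 3
  (f (p) (m) (p)) = f(3, 3, 3) = 2
  (h (m) (f (p) (m) (p))) = h(3, 2) = 1
  p = 3
  m = 3
  (r (p) (m)) = r(3, 3) = 1
  m = 3
  k = 0
  (h (m) (k)) = h(3, 0) = 3
  m = 3
  k = 0
  m = 3
  (g (m) (k) (m)) = g(3, 0, 3) = 3
  (f (r (p) (m)) (h (m) (k)) (g (m) (k) (m))) = f(1, 3, 3) = 2
  (h (h (m) (f (p) (m) (p))) (f (r (p) (m)) (h (m) (k)) (g (m) (k) (m)))) = h(1, 2) = 1

value = 1


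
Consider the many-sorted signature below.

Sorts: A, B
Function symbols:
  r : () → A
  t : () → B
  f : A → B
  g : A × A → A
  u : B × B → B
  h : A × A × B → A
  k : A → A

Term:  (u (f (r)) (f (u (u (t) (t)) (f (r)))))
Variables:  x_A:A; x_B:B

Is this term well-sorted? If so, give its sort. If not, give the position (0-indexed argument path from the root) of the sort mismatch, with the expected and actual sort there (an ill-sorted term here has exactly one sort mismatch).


    (r) : A
  (f (r)) : B
        (t) : B
        (t) : B
      (u (t) (t)) : B
        (r) : A
      (f (r)) : B
    (u (u (t) (t)) (f (r))) : B
  (f (u (u (t) (t)) (f (r)))) : ✗ arg 0 at [1, 0] has sort B, expected A

ill-sorted at position [1, 0]: expected A, got B


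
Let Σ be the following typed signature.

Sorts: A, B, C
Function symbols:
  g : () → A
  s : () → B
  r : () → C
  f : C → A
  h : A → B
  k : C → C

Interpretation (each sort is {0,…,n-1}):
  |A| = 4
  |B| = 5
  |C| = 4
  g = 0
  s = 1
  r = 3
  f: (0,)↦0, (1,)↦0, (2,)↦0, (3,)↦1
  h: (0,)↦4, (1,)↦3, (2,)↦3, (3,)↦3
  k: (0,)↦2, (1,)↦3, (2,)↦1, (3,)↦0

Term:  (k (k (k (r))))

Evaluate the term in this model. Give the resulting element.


value = 1

  r = 3
  (k (r)) = k(3,) = 0
  (k (k (r))) = k(0,) = 2
  (k (k (k (r)))) = k(2,) = 1


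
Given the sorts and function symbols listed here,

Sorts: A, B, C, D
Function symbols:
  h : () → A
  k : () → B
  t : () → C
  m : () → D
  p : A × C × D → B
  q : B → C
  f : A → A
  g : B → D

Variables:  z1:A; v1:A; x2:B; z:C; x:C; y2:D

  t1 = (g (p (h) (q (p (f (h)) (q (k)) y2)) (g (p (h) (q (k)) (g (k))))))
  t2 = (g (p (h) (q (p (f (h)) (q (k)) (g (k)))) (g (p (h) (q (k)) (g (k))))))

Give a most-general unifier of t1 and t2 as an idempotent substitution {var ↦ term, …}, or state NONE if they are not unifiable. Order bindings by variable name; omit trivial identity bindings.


{y2 ↦ (g (k))}


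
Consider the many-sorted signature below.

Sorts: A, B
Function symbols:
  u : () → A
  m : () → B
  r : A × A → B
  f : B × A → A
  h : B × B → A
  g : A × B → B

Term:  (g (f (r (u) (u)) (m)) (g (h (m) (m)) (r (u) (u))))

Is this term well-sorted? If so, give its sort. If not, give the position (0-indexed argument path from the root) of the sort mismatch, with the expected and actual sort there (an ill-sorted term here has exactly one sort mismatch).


      (u) : A
      (u) : A
    (r (u) (u)) : B
    (m) : B
  (f (r (u) (u)) (m)) : ✗ arg 1 at [0, 1] has sort B, expected A
      (m) : B
      (m) : B
    (h (m) (m)) : A
      (u) : A
      (u) : A
    (r (u) (u)) : B
  (g (h (m) (m)) (r (u) (u))) : B

ill-sorted at position [0, 1]: expected A, got B


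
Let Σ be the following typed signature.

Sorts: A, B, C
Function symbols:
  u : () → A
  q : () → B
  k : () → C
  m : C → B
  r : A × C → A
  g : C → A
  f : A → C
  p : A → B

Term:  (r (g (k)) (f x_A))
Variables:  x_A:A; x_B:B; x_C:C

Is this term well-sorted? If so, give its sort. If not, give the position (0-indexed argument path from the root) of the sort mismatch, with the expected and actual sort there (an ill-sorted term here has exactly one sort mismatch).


    (k) : C
  (g (k)) : A
    x_A : A
  (f x_A) : C
(r (g (k)) (f x_A)) : A

well-sorted; sort = A


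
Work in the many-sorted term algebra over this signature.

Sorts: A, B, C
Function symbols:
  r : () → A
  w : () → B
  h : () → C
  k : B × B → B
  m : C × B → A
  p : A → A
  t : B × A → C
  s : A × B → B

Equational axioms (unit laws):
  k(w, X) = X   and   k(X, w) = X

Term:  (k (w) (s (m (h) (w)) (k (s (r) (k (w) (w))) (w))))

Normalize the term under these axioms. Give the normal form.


1. (k (w) (s (m (h) (w)) (k (s (r) (k (w) (w))) (w))))  →  (s (m (h) (w)) (k (s (r) (k (w) (w))) (w)))
2. (s (m (h) (w)) (k (s (r) (k (w) (w))) (w)))  →  (s (m (h) (w)) (s (r) (k (w) (w))))
3. (s (m (h) (w)) (s (r) (k (w) (w))))  →  (s (m (h) (w)) (s (r) (w)))

normal form = (s (m (h) (w)) (s (r) (w)))


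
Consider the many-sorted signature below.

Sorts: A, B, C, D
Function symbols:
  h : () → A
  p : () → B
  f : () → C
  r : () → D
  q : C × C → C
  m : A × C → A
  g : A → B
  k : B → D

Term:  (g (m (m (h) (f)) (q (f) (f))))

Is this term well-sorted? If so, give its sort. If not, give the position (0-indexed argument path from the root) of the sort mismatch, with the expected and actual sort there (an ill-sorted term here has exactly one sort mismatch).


well-sorted; sort = B

      (h) : A
      (f) : C
    (m (h) (f)) : A
      (f) : C
      (f) : C
    (q (f) (f)) : C
  (m (m (h) (f)) (q (f) (f))) : A
(g (m (m (h) (f)) (q (f) (f)))) : B


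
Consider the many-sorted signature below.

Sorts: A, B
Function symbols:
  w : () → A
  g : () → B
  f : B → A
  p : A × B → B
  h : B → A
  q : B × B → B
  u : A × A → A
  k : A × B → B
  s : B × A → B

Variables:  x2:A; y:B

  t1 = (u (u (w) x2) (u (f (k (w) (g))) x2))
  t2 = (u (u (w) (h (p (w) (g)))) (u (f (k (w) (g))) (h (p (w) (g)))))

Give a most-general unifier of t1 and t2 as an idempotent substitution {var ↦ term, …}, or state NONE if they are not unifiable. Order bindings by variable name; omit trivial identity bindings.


{x2 ↦ (h (p (w) (g)))}


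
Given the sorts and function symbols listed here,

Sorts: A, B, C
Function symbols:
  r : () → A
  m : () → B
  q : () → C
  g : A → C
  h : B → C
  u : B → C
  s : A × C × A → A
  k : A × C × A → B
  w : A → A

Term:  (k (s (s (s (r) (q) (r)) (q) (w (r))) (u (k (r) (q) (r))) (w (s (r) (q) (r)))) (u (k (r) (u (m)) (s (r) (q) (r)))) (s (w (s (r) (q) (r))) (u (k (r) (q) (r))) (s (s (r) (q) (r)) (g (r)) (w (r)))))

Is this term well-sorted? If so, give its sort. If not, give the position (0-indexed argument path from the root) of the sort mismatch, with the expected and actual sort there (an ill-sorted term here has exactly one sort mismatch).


        (r) : A
        (q) : C
        (r) : A
      (s (r) (q) (r)) : A
      (q) : C
        (r) : A
      (w (r)) : A
    (s (s (r) (q) (r)) (q) (w (r))) : A
        (r) : A
        (q) : C
        (r) : A
      (k (r) (q) (r)) : B
    (u (k (r) (q) (r))) : C
        (r) : A
        (q) : C
        (r) : A
      (s (r) (q) (r)) : A
    (w (s (r) (q) (r))) : A
  (s (s (s (r) (q) (r)) (q) (w (r))) (u (k (r) (q) (r))) (w (s (r) (q) (r)))) : A
      (r) : A
        (m) : B
      (u (m)) : C
        (r) : A
        (q) : C
        (r) : A
      (s (r) (q) (r)) : A
    (k (r) (u (m)) (s (r) (q) (r))) : B
  (u (k (r) (u (m)) (s (r) (q) (r)))) : C
        (r) : A
        (q) : C
        (r) : A
      (s (r) (q) (r)) : A
    (w (s (r) (q) (r))) : A
        (r) : A
        (q) : C
        (r) : A
      (k (r) (q) (r)) : B
    (u (k (r) (q) (r))) : C
        (r) : A
        (q) : C
        (r) : A
      (s (r) (q) (r)) : A
        (r) : A
      (g (r)) : C
        (r) : A
      (w (r)) : A
    (s (s (r) (q) (r)) (g (r)) (w (r))) : A
  (s (w (s (r) (q) (r))) (u (k (r) (q) (r))) (s (s (r) (q) (r)) (g (r)) (w (r)))) : A
(k (s (s (s (r) (q) (r)) (q) (w (r))) (u (k (r) (q) (r))) (w (s (r) (q) (r)))) (u (k (r) (u (m)) (s (r) (q) (r)))) (s (w (s (r) (q) (r))) (u (k (r) (q) (r))) (s (s (r) (q) (r)) (g (r)) (w (r))))) : B

well-sorted; sort = B


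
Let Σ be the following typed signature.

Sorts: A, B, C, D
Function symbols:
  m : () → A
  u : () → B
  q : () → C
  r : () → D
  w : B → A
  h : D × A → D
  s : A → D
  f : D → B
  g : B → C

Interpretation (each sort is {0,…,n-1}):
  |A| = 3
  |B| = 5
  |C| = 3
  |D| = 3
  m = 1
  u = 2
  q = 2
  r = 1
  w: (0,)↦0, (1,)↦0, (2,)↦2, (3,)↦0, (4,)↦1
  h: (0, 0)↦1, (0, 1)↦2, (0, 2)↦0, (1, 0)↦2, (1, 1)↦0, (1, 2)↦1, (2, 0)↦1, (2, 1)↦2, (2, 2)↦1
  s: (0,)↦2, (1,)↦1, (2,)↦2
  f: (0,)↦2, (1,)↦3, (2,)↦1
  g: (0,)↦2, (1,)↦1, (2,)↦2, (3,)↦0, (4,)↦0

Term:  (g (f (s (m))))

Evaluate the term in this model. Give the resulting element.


value = 0

  m = 1
  (s (m)) = s(1,) = 1
  (f (s (m))) = f(1,) = 3
  (g (f (s (m)))) = g(3,) = 0


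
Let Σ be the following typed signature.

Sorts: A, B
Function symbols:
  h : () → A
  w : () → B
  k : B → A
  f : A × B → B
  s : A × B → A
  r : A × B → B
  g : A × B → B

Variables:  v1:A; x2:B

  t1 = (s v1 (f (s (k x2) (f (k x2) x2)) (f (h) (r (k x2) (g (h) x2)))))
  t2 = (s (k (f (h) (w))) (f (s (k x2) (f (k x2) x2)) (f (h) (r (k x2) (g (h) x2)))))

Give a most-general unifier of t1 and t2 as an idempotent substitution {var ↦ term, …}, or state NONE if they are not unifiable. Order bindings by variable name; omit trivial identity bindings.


{v1 ↦ (k (f (h) (w)))}


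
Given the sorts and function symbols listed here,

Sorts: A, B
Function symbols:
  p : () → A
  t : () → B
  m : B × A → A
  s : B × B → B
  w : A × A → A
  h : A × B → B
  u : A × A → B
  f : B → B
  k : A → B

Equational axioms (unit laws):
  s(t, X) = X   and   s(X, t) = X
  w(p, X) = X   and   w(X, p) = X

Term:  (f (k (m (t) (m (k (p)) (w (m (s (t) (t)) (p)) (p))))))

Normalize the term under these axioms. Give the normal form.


1. (f (k (m (t) (m (k (p)) (w (m (s (t) (t)) (p)) (p))))))  →  (f (k (m (t) (m (k (p)) (m (s (t) (t)) (p))))))
2. (f (k (m (t) (m (k (p)) (m (s (t) (t)) (p))))))  →  (f (k (m (t) (m (k (p)) (m (t) (p))))))

normal form = (f (k (m (t) (m (k (p)) (m (t) (p))))))


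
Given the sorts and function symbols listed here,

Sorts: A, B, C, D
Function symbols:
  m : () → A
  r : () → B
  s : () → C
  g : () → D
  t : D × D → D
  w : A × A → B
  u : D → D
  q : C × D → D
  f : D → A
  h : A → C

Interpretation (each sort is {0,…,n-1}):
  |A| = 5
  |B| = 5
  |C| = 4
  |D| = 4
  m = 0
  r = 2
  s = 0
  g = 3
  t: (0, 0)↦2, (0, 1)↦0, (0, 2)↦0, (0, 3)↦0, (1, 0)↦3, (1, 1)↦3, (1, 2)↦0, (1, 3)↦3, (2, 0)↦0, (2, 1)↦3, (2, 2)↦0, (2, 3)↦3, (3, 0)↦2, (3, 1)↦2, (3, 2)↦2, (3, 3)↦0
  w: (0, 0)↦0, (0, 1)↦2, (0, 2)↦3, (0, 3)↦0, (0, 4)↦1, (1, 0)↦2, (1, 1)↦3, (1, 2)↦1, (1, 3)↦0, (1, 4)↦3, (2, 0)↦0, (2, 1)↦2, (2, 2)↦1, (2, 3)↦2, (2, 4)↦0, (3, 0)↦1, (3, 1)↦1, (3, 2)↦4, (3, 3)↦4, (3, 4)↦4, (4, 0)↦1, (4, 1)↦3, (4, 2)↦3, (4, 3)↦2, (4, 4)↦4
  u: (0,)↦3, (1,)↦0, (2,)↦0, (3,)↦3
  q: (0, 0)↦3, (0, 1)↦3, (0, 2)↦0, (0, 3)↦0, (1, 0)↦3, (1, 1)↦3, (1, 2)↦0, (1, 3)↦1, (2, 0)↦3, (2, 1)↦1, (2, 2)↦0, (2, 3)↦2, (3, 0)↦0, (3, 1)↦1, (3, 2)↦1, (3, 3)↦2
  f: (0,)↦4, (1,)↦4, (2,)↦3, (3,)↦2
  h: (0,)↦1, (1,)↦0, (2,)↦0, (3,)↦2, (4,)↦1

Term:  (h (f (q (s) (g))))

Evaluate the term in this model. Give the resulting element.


  s = 0
  g = 3
  (q (s) (g)) = q(0, 3) = 0
  (f (q (s) (g))) = f(0,) = 4
  (h (f (q (s) (g)))) = h(4,) = 1

value = 1


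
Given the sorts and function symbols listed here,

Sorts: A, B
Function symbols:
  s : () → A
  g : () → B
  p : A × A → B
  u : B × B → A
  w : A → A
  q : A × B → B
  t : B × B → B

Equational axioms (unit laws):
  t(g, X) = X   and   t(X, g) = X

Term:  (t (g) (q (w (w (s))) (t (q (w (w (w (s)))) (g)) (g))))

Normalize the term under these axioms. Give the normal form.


normal form = (q (w (w (s))) (q (w (w (w (s)))) (g)))

1. (t (g) (q (w (w (s))) (t (q (w (w (w (s)))) (g)) (g))))  →  (q (w (w (s))) (t (q (w (w (w (s)))) (g)) (g)))
2. (q (w (w (s))) (t (q (w (w (w (s)))) (g)) (g)))  →  (q (w (w (s))) (q (w (w (w (s)))) (g)))


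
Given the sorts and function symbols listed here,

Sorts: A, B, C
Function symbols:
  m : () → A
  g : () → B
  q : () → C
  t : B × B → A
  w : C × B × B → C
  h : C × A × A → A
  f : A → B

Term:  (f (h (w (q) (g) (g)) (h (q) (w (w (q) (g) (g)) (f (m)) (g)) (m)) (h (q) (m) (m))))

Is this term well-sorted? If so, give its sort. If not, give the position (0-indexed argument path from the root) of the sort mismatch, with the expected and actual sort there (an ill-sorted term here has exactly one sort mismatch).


      (q) : C
      (g) : B
      (g) : B
    (w (q) (g) (g)) : C
      (q) : C
          (q) : C
          (g) : B
          (g) : B
        (w (q) (g) (g)) : C
          (m) : A
        (f (m)) : B
        (g) : B
      (w (w (q) (g) (g)) (f (m)) (g)) : C
      (m) : A
    (h (q) (w (w (q) (g) (g)) (f (m)) (g)) (m)) : ✗ arg 1 at [0, 1, 1] has sort C, expected A
      (q) : C
      (m) : A
      (m) : A
    (h (q) (m) (m)) : A

ill-sorted at position [0, 1, 1]: expected A, got C


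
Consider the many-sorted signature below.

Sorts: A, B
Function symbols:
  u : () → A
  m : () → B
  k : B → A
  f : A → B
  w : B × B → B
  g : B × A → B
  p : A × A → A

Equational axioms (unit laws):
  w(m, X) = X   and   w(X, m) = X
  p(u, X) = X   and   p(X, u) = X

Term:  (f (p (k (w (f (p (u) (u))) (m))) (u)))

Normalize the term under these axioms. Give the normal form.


normal form = (f (k (f (u))))

1. (f (p (k (w (f (p (u) (u))) (m))) (u)))  →  (f (k (w (f (p (u) (u))) (m))))
2. (f (k (w (f (p (u) (u))) (m))))  →  (f (k (f (p (u) (u)))))
3. (f (k (f (p (u) (u)))))  →  (f (k (f (u))))


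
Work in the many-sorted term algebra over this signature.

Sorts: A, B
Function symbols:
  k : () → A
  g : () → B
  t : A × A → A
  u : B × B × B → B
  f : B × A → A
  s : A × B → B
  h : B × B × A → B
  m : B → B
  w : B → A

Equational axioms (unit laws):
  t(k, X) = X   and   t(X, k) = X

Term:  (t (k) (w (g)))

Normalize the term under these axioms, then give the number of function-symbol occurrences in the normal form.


1. (t (k) (w (g)))  →  (w (g))
normal form: (w (g))

size = 2


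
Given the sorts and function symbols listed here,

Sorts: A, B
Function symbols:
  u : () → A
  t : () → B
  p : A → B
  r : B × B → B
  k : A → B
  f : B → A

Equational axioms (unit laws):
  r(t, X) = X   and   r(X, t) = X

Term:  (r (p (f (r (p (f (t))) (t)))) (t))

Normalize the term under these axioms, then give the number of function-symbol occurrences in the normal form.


size = 5

1. (r (p (f (r (p (f (t))) (t)))) (t))  →  (p (f (r (p (f (t))) (t))))
2. (p (f (r (p (f (t))) (t))))  →  (p (f (p (f (t)))))
normal form: (p (f (p (f (t)))))


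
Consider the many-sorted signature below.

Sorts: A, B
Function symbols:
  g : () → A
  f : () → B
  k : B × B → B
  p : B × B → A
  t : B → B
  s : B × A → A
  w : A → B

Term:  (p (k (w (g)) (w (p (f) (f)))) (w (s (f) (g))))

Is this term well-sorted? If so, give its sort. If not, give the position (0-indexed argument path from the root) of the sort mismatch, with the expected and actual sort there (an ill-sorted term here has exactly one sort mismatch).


      (g) : A
    (w (g)) : B
        (f) : B
        (f) : B
      (p (f) (f)) : A
    (w (p (f) (f))) : B
  (k (w (g)) (w (p (f) (f)))) : B
      (f) : B
      (g) : A
    (s (f) (g)) : A
  (w (s (f) (g))) : B
(p (k (w (g)) (w (p (f) (f)))) (w (s (f) (g)))) : A

well-sorted; sort = A


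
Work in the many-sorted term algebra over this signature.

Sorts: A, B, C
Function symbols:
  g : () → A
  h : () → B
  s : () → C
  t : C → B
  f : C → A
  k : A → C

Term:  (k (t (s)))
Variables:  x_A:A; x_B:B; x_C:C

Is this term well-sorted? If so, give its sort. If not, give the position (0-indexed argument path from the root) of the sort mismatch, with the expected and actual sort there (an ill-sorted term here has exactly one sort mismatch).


    (s) : C
  (t (s)) : B
(k (t (s))) : ✗ arg 0 at [0] has sort B, expected A

ill-sorted at position [0]: expected A, got B


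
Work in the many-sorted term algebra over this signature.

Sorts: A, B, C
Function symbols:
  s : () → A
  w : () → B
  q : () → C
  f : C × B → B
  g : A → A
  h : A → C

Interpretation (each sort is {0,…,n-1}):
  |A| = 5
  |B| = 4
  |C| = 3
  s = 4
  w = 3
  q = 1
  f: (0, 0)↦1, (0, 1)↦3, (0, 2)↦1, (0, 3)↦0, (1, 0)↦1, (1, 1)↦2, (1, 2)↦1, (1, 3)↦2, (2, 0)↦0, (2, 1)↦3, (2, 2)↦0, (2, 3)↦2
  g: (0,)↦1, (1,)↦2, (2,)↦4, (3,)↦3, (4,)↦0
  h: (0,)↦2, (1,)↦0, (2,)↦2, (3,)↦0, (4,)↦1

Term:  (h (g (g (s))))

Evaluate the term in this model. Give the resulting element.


value = 0

  s = 4
  (g (s)) = g(4,) = 0
  (g (g (s))) = g(0,) = 1
  (h (g (g (s)))) = h(1,) = 0


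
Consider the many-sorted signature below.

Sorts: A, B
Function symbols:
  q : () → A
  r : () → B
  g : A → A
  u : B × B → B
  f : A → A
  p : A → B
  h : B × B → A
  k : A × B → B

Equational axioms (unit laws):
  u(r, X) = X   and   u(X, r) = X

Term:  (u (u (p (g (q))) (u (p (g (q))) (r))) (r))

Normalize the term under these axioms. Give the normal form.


1. (u (u (p (g (q))) (u (p (g (q))) (r))) (r))  →  (u (p (g (q))) (u (p (g (q))) (r)))
2. (u (p (g (q))) (u (p (g (q))) (r)))  →  (u (p (g (q))) (p (g (q))))

normal form = (u (p (g (q))) (p (g (q))))


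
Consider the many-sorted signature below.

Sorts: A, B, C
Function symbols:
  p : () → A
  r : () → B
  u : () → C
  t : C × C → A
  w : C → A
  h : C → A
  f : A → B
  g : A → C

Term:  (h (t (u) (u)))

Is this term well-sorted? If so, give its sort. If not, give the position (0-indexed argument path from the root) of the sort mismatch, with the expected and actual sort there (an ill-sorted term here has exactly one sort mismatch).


    (u) : C
    (u) : C
  (t (u) (u)) : A
(h (t (u) (u))) : ✗ arg 0 at [0] has sort A, expected C

ill-sorted at position [0]: expected C, got A


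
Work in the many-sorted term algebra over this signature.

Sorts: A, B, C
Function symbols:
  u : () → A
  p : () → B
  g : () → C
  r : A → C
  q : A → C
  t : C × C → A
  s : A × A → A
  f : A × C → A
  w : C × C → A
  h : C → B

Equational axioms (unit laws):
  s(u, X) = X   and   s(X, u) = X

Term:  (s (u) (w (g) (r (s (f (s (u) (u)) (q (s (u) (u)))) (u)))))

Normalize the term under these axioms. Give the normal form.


1. (s (u) (w (g) (r (s (f (s (u) (u)) (q (s (u) (u)))) (u)))))  →  (w (g) (r (s (f (s (u) (u)) (q (s (u) (u)))) (u))))
2. (w (g) (r (s (f (s (u) (u)) (q (s (u) (u)))) (u))))  →  (w (g) (r (f (s (u) (u)) (q (s (u) (u))))))
3. (w (g) (r (f (s (u) (u)) (q (s (u) (u))))))  →  (w (g) (r (f (u) (q (s (u) (u))))))
4. (w (g) (r (f (u) (q (s (u) (u))))))  →  (w (g) (r (f (u) (q (u)))))

normal form = (w (g) (r (f (u) (q (u)))))


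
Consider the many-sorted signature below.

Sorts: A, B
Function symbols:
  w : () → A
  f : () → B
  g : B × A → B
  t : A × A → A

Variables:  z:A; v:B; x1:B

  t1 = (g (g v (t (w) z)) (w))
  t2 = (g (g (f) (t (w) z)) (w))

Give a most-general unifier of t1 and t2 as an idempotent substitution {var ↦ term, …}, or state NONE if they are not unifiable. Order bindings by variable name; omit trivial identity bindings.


{v ↦ (f)}


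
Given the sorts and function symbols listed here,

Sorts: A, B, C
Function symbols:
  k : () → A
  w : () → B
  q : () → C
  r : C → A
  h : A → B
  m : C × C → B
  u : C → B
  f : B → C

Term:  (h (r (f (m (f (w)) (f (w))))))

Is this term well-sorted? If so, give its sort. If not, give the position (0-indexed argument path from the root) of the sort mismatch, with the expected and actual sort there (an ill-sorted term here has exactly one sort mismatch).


          (w) : B
        (f (w)) : C
          (w) : B
        (f (w)) : C
      (m (f (w)) (f (w))) : B
    (f (m (f (w)) (f (w)))) : C
  (r (f (m (f (w)) (f (w))))) : A
(h (r (f (m (f (w)) (f (w)))))) : B

well-sorted; sort = B


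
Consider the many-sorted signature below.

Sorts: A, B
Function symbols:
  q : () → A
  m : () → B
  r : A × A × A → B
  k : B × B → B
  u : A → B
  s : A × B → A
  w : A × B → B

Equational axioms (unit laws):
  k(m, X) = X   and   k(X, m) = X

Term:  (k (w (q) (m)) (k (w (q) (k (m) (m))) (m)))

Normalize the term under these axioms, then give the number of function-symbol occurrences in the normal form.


1. (k (w (q) (m)) (k (w (q) (k (m) (m))) (m)))  →  (k (w (q) (m)) (w (q) (k (m) (m))))
2. (k (w (q) (m)) (w (q) (k (m) (m))))  →  (k (w (q) (m)) (w (q) (m)))
normal form: (k (w (q) (m)) (w (q) (m)))

size = 7
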